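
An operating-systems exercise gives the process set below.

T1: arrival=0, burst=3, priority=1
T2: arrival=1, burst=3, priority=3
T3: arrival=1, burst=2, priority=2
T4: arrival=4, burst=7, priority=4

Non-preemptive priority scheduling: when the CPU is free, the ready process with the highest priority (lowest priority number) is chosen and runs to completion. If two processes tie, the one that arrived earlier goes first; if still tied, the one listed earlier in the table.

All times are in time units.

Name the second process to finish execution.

Timeline: | T1 0-3 | T3 3-5 | T2 5-8 | T4 8-15 |
Completion: T1=3  T2=8  T3=5  T4=15
Turnaround (C−A): T1=3  T2=7  T3=4  T4=11
Finish order: T1 → T3 → T2 → T4

T3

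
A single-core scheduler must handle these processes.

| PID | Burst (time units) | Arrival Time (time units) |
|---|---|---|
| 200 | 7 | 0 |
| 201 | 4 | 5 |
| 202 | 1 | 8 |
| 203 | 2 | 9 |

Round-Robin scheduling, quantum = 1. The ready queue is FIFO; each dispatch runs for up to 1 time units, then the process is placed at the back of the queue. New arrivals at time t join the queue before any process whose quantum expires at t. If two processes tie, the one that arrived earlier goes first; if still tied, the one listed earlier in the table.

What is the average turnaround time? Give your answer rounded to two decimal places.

Timeline: | 200 0-5 | 201 5-6 | 200 6-7 | 201 7-8 | 200 8-9 | 202 9-10 | 201 10-11 | 203 11-12 | 201 12-13 | 203 13-14 |
Completion: 200=9  201=13  202=10  203=14
Turnaround (C−A): 200=9  201=8  202=2  203=5
Turnaround times: 200=9, 201=8, 202=2, 203=5
Average turnaround = (9+8+2+5) / 4 = 24/4 = 6.00

6.00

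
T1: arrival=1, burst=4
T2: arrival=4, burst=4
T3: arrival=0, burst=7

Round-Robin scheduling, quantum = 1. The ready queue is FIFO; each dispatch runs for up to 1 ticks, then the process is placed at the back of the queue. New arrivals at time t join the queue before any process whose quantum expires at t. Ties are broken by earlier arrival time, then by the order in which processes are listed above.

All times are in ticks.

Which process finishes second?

Timeline: | T3 0-1 | T1 1-2 | T3 2-3 | T1 3-4 | T3 4-5 | T2 5-6 | T1 6-7 | T3 7-8 | T2 8-9 | T1 9-10 | T3 10-11 | T2 11-12 | T3 12-13 | T2 13-14 | T3 14-15 |
Completion: T1=10  T2=14  T3=15
Finish order: T1 → T2 → T3

T2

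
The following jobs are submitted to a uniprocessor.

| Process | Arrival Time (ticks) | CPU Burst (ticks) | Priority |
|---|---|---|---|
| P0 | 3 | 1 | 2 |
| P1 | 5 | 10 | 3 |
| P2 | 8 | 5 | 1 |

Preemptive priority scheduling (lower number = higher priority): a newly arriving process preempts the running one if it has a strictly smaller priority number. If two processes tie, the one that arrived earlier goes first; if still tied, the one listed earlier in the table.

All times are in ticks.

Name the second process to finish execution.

P2

Gantt: | idle 0-3 | P0 3-4 | idle 4-5 | P1 5-8 | P2 8-13 | P1 13-20 |
Completion: P0=4  P1=20  P2=13
Turnaround (C−A): P0=1  P1=15  P2=5
Finish order: P0 → P2 → P1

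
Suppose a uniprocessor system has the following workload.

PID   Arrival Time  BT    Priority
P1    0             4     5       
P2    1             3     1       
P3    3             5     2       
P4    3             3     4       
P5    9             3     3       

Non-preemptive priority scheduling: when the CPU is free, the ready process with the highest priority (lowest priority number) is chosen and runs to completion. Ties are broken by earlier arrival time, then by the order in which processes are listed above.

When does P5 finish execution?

Gantt: | P1 0-4 | P2 4-7 | P3 7-12 | P5 12-15 | P4 15-18 |
Completion: P1=4  P2=7  P3=12  P4=18  P5=15

15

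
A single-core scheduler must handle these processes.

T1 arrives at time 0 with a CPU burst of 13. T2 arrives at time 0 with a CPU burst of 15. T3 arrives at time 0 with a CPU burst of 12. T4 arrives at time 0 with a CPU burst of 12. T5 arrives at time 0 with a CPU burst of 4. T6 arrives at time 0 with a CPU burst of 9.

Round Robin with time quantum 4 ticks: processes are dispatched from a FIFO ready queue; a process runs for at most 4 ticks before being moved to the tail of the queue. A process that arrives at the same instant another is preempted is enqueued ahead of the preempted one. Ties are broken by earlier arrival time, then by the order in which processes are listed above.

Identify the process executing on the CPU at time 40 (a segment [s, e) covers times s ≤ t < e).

Gantt: | T1 0-4 | T2 4-8 | T3 8-12 | T4 12-16 | T5 16-20 | T6 20-24 | T1 24-28 | T2 28-32 | T3 32-36 | T4 36-40 | T6 40-44 | T1 44-48 | T2 48-52 | T3 52-56 | T4 56-60 | T6 60-61 | T1 61-62 | T2 62-65 |
Completion: T1=62  T2=65  T3=56  T4=60  T5=20  T6=61
Turnaround (C−A): T1=62  T2=65  T3=56  T4=60  T5=20  T6=61

T6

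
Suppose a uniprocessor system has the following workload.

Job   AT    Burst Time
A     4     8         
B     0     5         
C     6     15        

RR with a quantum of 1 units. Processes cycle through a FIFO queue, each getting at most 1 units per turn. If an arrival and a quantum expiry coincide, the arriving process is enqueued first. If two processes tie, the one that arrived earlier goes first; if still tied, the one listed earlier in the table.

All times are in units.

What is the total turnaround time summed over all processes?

Schedule: | B 0-4 | A 4-5 | B 5-6 | A 6-7 | C 7-8 | A 8-9 | C 9-10 | A 10-11 | C 11-12 | A 12-13 | C 13-14 | A 14-15 | C 15-16 | A 16-17 | C 17-18 | A 18-19 | C 19-28 |
Completion: A=19  B=6  C=28
Turnaround (C−A): A=15  B=6  C=22
Turnaround = completion − arrival: A=15, B=6, C=22
Total turnaround = 15 + 6 + 22 = 43

43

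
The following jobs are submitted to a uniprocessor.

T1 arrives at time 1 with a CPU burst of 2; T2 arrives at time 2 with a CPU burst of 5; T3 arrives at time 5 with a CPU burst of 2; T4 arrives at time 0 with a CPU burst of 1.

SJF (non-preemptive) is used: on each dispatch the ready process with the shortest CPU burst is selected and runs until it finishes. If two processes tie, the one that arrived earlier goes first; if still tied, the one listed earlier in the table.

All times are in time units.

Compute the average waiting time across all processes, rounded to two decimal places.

1.00

Timeline: | T4 0-1 | T1 1-3 | T2 3-8 | T3 8-10 |
Completion: T1=3  T2=8  T3=10  T4=1
Turnaround (C−A): T1=2  T2=6  T3=5  T4=1
Waiting times: T1=0, T2=1, T3=3, T4=0
Average waiting = (0+1+3+0) / 4 = 4/4 = 1.00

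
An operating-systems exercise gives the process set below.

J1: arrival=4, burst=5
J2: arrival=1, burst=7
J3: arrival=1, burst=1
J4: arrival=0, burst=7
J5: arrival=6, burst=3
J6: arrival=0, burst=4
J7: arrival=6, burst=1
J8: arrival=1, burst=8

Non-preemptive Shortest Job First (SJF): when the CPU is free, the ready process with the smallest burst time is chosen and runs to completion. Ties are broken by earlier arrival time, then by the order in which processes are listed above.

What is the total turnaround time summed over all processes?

110

Timeline: | J6 0-4 | J3 4-5 | J1 5-10 | J7 10-11 | J5 11-14 | J4 14-21 | J2 21-28 | J8 28-36 |
Completion: J1=10  J2=28  J3=5  J4=21  J5=14  J6=4  J7=11  J8=36
Turnaround (C−A): J1=6  J2=27  J3=4  J4=21  J5=8  J6=4  J7=5  J8=35
Turnaround = completion − arrival: J1=6, J2=27, J3=4, J4=21, J5=8, J6=4, J7=5, J8=35
Total turnaround = 6 + 27 + 4 + 21 + 8 + 4 + 5 + 35 = 110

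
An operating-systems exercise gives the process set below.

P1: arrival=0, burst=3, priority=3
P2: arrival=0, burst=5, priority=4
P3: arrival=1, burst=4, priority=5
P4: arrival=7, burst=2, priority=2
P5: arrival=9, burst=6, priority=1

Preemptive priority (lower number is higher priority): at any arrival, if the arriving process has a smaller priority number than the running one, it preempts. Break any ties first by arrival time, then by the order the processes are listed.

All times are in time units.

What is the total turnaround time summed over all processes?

46

Schedule: | P1 0-3 | P2 3-7 | P4 7-9 | P5 9-15 | P2 15-16 | P3 16-20 |
Completion: P1=3  P2=16  P3=20  P4=9  P5=15
Turnaround (C−A): P1=3  P2=16  P3=19  P4=2  P5=6
Turnaround = completion − arrival: P1=3, P2=16, P3=19, P4=2, P5=6
Total turnaround = 3 + 16 + 19 + 2 + 6 = 46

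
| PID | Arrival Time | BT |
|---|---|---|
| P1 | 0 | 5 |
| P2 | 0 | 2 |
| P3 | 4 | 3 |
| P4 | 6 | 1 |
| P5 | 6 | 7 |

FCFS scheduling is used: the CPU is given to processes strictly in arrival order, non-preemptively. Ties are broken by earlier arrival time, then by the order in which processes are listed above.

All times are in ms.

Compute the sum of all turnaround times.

35

Timeline: | P1 0-5 | P2 5-7 | P3 7-10 | P4 10-11 | P5 11-18 |
Completion: P1=5  P2=7  P3=10  P4=11  P5=18
Turnaround (C−A): P1=5  P2=7  P3=6  P4=5  P5=12
Turnaround = completion − arrival: P1=5, P2=7, P3=6, P4=5, P5=12
Total turnaround = 5 + 7 + 6 + 5 + 12 = 35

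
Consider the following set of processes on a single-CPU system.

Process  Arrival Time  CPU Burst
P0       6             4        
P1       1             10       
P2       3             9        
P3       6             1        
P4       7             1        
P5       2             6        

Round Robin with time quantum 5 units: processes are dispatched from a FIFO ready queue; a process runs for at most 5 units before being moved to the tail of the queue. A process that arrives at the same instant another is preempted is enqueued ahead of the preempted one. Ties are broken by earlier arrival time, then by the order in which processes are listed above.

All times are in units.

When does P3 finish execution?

21

Timeline: | idle 0-1 | P1 1-6 | P5 6-11 | P2 11-16 | P0 16-20 | P3 20-21 | P1 21-26 | P4 26-27 | P5 27-28 | P2 28-32 |
Completion: P0=20  P1=26  P2=32  P3=21  P4=27  P5=28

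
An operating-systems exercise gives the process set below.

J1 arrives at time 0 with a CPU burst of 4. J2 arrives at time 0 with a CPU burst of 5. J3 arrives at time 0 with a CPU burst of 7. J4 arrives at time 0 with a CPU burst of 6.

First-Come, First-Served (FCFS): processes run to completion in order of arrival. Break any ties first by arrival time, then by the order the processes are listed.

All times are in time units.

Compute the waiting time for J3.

9

Timeline: | J1 0-4 | J2 4-9 | J3 9-16 | J4 16-22 |
Completion: J1=4  J2=9  J3=16  J4=22
Turnaround (C−A): J1=4  J2=9  J3=16  J4=22
Waiting(J3) = turnaround − burst = 16 − 7 = 9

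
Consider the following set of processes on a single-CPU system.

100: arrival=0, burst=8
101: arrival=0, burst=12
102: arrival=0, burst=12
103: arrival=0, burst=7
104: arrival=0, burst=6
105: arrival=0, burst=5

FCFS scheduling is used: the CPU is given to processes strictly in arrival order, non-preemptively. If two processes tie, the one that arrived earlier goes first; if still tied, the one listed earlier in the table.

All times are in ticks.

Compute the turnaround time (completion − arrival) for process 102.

Gantt: | 100 0-8 | 101 8-20 | 102 20-32 | 103 32-39 | 104 39-45 | 105 45-50 |
Completion: 100=8  101=20  102=32  103=39  104=45  105=50
Turnaround (C−A): 100=8  101=20  102=32  103=39  104=45  105=50
Turnaround(102) = completion − arrival = 32 − 0 = 32

32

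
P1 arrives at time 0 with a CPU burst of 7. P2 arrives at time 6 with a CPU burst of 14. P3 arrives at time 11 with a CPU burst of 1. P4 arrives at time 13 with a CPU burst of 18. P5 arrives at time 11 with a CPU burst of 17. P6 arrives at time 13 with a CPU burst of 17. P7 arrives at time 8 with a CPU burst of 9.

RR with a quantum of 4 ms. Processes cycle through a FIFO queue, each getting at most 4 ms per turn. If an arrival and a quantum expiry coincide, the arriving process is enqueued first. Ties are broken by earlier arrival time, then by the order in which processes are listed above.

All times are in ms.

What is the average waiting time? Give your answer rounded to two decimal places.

Schedule: | P1 0-7 | P2 7-11 | P7 11-15 | P3 15-16 | P5 16-20 | P2 20-24 | P4 24-28 | P6 28-32 | P7 32-36 | P5 36-40 | P2 40-44 | P4 44-48 | P6 48-52 | P7 52-53 | P5 53-57 | P2 57-59 | P4 59-63 | P6 63-67 | P5 67-71 | P4 71-75 | P6 75-79 | P5 79-80 | P4 80-82 | P6 82-83 |
Completion: P1=7  P2=59  P3=16  P4=82  P5=80  P6=83  P7=53
Turnaround (C−A): P1=7  P2=53  P3=5  P4=69  P5=69  P6=70  P7=45
Waiting times: P1=0, P2=39, P3=4, P4=51, P5=52, P6=53, P7=36
Average waiting = (0+39+4+51+52+53+36) / 7 = 235/7 = 33.57

33.57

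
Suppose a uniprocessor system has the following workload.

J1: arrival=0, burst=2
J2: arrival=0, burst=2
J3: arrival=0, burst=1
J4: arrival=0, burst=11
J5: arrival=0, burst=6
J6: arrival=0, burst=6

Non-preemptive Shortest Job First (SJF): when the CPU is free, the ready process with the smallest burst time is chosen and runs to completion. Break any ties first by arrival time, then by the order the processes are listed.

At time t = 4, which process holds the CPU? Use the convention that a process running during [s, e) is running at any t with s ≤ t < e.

J2

Gantt: | J3 0-1 | J1 1-3 | J2 3-5 | J5 5-11 | J6 11-17 | J4 17-28 |
Completion: J1=3  J2=5  J3=1  J4=28  J5=11  J6=17
Turnaround (C−A): J1=3  J2=5  J3=1  J4=28  J5=11  J6=17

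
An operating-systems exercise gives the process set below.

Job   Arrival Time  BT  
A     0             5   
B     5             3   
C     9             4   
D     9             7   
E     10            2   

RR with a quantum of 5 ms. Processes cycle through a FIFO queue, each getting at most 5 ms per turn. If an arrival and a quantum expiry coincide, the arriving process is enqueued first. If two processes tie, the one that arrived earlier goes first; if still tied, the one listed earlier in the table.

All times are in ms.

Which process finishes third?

C

Schedule: | A 0-5 | B 5-8 | idle 8-9 | C 9-13 | D 13-18 | E 18-20 | D 20-22 |
Completion: A=5  B=8  C=13  D=22  E=20
Turnaround (C−A): A=5  B=3  C=4  D=13  E=10
Finish order: A → B → C → E → D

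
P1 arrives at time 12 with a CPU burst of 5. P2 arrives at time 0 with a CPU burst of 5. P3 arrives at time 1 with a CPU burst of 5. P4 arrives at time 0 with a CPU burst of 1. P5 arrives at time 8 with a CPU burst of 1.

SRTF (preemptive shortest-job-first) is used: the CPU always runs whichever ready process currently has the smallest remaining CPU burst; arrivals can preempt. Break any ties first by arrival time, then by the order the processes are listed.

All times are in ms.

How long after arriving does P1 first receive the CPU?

0

Gantt: | P4 0-1 | P2 1-6 | P3 6-8 | P5 8-9 | P3 9-12 | P1 12-17 |
Completion: P1=17  P2=6  P3=12  P4=1  P5=9
Turnaround (C−A): P1=5  P2=6  P3=11  P4=1  P5=1
Response(P1) = first start − arrival = 12 − 12 = 0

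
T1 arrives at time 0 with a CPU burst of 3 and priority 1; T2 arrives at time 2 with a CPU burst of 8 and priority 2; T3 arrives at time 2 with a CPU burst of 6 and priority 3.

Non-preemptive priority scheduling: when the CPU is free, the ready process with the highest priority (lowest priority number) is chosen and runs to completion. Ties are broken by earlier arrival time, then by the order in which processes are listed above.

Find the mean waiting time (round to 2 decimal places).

Gantt: | T1 0-3 | T2 3-11 | T3 11-17 |
Completion: T1=3  T2=11  T3=17
Turnaround (C−A): T1=3  T2=9  T3=15
Waiting times: T1=0, T2=1, T3=9
Average waiting = (0+1+9) / 3 = 10/3 = 3.33

3.33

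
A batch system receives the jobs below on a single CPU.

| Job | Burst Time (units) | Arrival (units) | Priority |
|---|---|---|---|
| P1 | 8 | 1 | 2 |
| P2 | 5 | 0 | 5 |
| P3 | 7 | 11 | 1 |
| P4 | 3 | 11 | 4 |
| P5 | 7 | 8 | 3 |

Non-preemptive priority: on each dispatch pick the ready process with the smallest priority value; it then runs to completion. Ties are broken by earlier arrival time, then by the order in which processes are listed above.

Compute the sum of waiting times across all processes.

Schedule: | P2 0-5 | P1 5-13 | P3 13-20 | P5 20-27 | P4 27-30 |
Completion: P1=13  P2=5  P3=20  P4=30  P5=27
Turnaround (C−A): P1=12  P2=5  P3=9  P4=19  P5=19
Waiting = turnaround − burst: P1=4, P2=0, P3=2, P4=16, P5=12
Total waiting = 4 + 0 + 2 + 16 + 12 = 34

34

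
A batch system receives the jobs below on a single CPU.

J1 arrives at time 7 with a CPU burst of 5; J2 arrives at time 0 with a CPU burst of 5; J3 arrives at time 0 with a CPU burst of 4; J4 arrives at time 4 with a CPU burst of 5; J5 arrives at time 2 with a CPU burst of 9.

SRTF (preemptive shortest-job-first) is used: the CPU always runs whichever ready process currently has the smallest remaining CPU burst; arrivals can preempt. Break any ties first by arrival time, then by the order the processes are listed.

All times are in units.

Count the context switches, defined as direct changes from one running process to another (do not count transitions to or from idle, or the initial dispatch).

Timeline: | J3 0-4 | J2 4-9 | J4 9-14 | J1 14-19 | J5 19-28 |
Completion: J1=19  J2=9  J3=4  J4=14  J5=28
Turnaround (C−A): J1=12  J2=9  J3=4  J4=10  J5=26

4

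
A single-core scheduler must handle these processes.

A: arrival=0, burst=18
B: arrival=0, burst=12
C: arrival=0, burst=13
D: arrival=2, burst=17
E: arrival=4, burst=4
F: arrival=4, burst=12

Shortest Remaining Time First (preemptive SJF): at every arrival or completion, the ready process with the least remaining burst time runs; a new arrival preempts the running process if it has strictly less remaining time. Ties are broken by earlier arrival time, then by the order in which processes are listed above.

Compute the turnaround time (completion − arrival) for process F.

Schedule: | B 0-4 | E 4-8 | B 8-16 | F 16-28 | C 28-41 | D 41-58 | A 58-76 |
Completion: A=76  B=16  C=41  D=58  E=8  F=28
Turnaround (C−A): A=76  B=16  C=41  D=56  E=4  F=24
Turnaround(F) = completion − arrival = 28 − 4 = 24

24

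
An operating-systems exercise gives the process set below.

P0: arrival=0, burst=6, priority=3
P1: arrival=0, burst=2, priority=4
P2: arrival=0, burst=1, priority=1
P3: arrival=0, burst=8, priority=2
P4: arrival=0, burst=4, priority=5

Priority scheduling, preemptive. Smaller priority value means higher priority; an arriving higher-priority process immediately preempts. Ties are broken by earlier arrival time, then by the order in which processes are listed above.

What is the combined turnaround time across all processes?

Gantt: | P2 0-1 | P3 1-9 | P0 9-15 | P1 15-17 | P4 17-21 |
Completion: P0=15  P1=17  P2=1  P3=9  P4=21
Turnaround (C−A): P0=15  P1=17  P2=1  P3=9  P4=21
Turnaround = completion − arrival: P0=15, P1=17, P2=1, P3=9, P4=21
Total turnaround = 15 + 17 + 1 + 9 + 21 = 63

63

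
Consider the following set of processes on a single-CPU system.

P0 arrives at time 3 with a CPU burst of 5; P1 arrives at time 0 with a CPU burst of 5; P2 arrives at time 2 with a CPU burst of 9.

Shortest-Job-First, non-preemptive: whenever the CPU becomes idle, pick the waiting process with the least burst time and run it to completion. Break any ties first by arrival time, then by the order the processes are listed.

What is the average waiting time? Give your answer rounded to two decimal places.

3.33

Timeline: | P1 0-5 | P0 5-10 | P2 10-19 |
Completion: P0=10  P1=5  P2=19
Waiting times: P0=2, P1=0, P2=8
Average waiting = (2+0+8) / 3 = 10/3 = 3.33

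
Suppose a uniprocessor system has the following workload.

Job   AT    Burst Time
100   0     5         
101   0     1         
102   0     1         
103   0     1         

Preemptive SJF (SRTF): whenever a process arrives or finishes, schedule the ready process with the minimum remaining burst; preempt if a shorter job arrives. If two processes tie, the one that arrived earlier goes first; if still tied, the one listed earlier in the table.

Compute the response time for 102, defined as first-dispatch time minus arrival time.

Gantt: | 101 0-1 | 102 1-2 | 103 2-3 | 100 3-8 |
Completion: 100=8  101=1  102=2  103=3
Turnaround (C−A): 100=8  101=1  102=2  103=3
Response(102) = first start − arrival = 1 − 0 = 1

1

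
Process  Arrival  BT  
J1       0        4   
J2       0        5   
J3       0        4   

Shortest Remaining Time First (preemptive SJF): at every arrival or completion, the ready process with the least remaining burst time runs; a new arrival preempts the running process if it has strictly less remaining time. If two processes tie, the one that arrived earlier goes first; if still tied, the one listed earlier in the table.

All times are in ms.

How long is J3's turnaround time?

Schedule: | J1 0-4 | J3 4-8 | J2 8-13 |
Completion: J1=4  J2=13  J3=8
Turnaround(J3) = completion − arrival = 8 − 0 = 8

8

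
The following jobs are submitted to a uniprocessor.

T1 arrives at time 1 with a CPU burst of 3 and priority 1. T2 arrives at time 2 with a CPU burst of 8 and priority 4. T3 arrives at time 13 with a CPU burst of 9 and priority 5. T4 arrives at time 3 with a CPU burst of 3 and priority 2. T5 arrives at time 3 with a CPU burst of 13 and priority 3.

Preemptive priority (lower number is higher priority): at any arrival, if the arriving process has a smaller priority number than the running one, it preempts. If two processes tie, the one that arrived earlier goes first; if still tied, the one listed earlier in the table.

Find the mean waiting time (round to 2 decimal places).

Schedule: | idle 0-1 | T1 1-4 | T4 4-7 | T5 7-20 | T2 20-28 | T3 28-37 |
Completion: T1=4  T2=28  T3=37  T4=7  T5=20
Waiting times: T1=0, T2=18, T3=15, T4=1, T5=4
Average waiting = (0+18+15+1+4) / 5 = 38/5 = 7.60

7.60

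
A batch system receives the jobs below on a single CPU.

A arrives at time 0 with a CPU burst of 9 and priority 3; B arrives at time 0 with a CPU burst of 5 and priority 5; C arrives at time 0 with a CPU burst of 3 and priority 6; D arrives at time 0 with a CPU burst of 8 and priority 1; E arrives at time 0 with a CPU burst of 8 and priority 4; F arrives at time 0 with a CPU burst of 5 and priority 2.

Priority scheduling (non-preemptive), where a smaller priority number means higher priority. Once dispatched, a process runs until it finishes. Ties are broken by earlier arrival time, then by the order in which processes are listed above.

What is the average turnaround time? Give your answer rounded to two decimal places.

24.33

Timeline: | D 0-8 | F 8-13 | A 13-22 | E 22-30 | B 30-35 | C 35-38 |
Completion: A=22  B=35  C=38  D=8  E=30  F=13
Turnaround times: A=22, B=35, C=38, D=8, E=30, F=13
Average turnaround = (22+35+38+8+30+13) / 6 = 146/6 = 24.33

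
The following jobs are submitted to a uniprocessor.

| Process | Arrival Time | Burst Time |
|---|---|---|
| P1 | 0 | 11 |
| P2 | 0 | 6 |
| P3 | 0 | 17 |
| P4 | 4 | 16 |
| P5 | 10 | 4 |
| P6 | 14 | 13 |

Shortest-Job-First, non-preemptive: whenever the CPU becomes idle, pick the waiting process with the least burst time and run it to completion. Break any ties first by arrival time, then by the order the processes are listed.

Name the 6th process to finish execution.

Schedule: | P2 0-6 | P1 6-17 | P5 17-21 | P6 21-34 | P4 34-50 | P3 50-67 |
Completion: P1=17  P2=6  P3=67  P4=50  P5=21  P6=34
Finish order: P2 → P1 → P5 → P6 → P4 → P3

P3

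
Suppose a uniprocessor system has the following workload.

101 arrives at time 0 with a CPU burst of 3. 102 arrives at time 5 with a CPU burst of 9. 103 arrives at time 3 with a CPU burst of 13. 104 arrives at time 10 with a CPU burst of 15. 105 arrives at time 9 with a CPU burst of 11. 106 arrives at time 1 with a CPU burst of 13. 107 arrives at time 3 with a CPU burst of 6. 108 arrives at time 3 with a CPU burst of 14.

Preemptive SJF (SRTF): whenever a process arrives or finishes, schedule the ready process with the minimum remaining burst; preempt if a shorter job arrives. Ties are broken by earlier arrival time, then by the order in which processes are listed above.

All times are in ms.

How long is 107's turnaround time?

6

Gantt: | 101 0-3 | 107 3-9 | 102 9-18 | 105 18-29 | 106 29-42 | 103 42-55 | 108 55-69 | 104 69-84 |
Completion: 101=3  102=18  103=55  104=84  105=29  106=42  107=9  108=69
Turnaround (C−A): 101=3  102=13  103=52  104=74  105=20  106=41  107=6  108=66
Turnaround(107) = completion − arrival = 9 − 3 = 6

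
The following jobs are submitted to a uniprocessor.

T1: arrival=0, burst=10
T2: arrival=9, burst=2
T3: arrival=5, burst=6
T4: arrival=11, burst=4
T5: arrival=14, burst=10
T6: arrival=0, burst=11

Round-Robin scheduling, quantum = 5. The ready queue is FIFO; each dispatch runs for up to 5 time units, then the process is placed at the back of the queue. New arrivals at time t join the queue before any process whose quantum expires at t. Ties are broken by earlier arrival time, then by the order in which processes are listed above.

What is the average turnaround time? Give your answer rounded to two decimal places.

Gantt: | T1 0-5 | T6 5-10 | T3 10-15 | T1 15-20 | T2 20-22 | T6 22-27 | T4 27-31 | T5 31-36 | T3 36-37 | T6 37-38 | T5 38-43 |
Completion: T1=20  T2=22  T3=37  T4=31  T5=43  T6=38
Turnaround times: T1=20, T2=13, T3=32, T4=20, T5=29, T6=38
Average turnaround = (20+13+32+20+29+38) / 6 = 152/6 = 25.33

25.33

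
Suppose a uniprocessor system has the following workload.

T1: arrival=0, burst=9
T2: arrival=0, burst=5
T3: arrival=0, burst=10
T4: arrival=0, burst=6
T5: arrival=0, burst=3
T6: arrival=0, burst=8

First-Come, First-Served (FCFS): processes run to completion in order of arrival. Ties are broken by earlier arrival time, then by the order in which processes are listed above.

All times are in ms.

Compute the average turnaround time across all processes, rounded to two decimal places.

25.17

Schedule: | T1 0-9 | T2 9-14 | T3 14-24 | T4 24-30 | T5 30-33 | T6 33-41 |
Completion: T1=9  T2=14  T3=24  T4=30  T5=33  T6=41
Turnaround times: T1=9, T2=14, T3=24, T4=30, T5=33, T6=41
Average turnaround = (9+14+24+30+33+41) / 6 = 151/6 = 25.17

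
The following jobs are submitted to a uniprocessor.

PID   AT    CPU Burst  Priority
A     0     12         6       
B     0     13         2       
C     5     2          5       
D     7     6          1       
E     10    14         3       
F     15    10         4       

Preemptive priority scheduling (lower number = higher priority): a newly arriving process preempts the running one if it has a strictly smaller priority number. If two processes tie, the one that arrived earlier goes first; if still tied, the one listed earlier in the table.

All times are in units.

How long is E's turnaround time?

23

Schedule: | B 0-7 | D 7-13 | B 13-19 | E 19-33 | F 33-43 | C 43-45 | A 45-57 |
Completion: A=57  B=19  C=45  D=13  E=33  F=43
Turnaround(E) = completion − arrival = 33 − 10 = 23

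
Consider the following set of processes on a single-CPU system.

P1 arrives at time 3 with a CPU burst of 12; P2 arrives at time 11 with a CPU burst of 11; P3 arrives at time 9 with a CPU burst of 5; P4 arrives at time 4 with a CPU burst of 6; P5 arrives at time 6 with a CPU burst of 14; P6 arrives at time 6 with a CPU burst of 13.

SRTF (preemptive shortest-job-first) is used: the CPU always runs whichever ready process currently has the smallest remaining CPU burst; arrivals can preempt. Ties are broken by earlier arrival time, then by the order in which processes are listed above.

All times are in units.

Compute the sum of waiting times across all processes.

Schedule: | idle 0-3 | P1 3-4 | P4 4-10 | P3 10-15 | P1 15-26 | P2 26-37 | P6 37-50 | P5 50-64 |
Completion: P1=26  P2=37  P3=15  P4=10  P5=64  P6=50
Waiting = turnaround − burst: P1=11, P2=15, P3=1, P4=0, P5=44, P6=31
Total waiting = 11 + 15 + 1 + 0 + 44 + 31 = 102

102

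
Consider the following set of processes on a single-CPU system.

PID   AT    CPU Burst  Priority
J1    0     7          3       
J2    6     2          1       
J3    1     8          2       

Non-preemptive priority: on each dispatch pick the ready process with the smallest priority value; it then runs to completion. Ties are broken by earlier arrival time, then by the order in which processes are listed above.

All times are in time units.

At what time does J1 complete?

7

Timeline: | J1 0-7 | J2 7-9 | J3 9-17 |
Completion: J1=7  J2=9  J3=17
Turnaround (C−A): J1=7  J2=3  J3=16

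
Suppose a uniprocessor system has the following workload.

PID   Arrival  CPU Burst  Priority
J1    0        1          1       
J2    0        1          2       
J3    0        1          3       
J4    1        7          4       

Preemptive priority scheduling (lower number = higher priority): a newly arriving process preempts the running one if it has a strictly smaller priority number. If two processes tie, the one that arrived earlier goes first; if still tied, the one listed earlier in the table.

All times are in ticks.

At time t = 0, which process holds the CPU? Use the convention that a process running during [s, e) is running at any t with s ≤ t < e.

Gantt: | J1 0-1 | J2 1-2 | J3 2-3 | J4 3-10 |
Completion: J1=1  J2=2  J3=3  J4=10

J1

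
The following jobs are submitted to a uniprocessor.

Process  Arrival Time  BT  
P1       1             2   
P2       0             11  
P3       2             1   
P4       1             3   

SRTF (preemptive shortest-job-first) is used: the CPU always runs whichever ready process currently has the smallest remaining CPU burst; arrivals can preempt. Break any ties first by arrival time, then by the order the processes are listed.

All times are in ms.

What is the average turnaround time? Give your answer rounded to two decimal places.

6.75

Schedule: | P2 0-1 | P1 1-3 | P3 3-4 | P4 4-7 | P2 7-17 |
Completion: P1=3  P2=17  P3=4  P4=7
Turnaround (C−A): P1=2  P2=17  P3=2  P4=6
Turnaround times: P1=2, P2=17, P3=2, P4=6
Average turnaround = (2+17+2+6) / 4 = 27/4 = 6.75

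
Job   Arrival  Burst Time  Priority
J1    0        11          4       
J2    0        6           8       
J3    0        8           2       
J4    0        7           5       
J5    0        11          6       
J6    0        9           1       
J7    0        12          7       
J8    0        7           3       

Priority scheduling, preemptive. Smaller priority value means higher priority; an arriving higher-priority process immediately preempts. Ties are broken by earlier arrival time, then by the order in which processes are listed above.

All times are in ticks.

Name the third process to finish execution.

J8

Schedule: | J6 0-9 | J3 9-17 | J8 17-24 | J1 24-35 | J4 35-42 | J5 42-53 | J7 53-65 | J2 65-71 |
Completion: J1=35  J2=71  J3=17  J4=42  J5=53  J6=9  J7=65  J8=24
Turnaround (C−A): J1=35  J2=71  J3=17  J4=42  J5=53  J6=9  J7=65  J8=24
Finish order: J6 → J3 → J8 → J1 → J4 → J5 → J7 → J2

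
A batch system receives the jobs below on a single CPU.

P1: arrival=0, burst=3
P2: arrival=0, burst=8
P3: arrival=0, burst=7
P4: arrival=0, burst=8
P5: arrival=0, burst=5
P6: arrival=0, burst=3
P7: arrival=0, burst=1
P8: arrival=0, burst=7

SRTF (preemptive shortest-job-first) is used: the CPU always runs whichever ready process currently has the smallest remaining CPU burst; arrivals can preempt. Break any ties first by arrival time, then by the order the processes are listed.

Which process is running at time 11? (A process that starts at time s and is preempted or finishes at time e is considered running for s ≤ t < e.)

Schedule: | P7 0-1 | P1 1-4 | P6 4-7 | P5 7-12 | P3 12-19 | P8 19-26 | P2 26-34 | P4 34-42 |
Completion: P1=4  P2=34  P3=19  P4=42  P5=12  P6=7  P7=1  P8=26
Turnaround (C−A): P1=4  P2=34  P3=19  P4=42  P5=12  P6=7  P7=1  P8=26

P5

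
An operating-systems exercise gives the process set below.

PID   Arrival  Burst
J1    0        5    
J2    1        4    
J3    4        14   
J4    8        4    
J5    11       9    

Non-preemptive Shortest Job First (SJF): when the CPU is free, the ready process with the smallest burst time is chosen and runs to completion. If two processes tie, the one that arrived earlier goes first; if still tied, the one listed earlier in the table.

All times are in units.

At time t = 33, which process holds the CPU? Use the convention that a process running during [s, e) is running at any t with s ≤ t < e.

J3

Timeline: | J1 0-5 | J2 5-9 | J4 9-13 | J5 13-22 | J3 22-36 |
Completion: J1=5  J2=9  J3=36  J4=13  J5=22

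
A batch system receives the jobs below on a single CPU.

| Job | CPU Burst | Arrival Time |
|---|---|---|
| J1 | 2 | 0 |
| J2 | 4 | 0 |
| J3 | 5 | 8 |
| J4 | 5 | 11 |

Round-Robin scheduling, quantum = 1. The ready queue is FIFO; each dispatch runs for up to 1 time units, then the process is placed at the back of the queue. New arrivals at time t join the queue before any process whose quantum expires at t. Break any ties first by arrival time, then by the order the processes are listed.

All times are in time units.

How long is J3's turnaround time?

Schedule: | J1 0-1 | J2 1-2 | J1 2-3 | J2 3-6 | idle 6-8 | J3 8-11 | J4 11-12 | J3 12-13 | J4 13-14 | J3 14-15 | J4 15-18 |
Completion: J1=3  J2=6  J3=15  J4=18
Turnaround(J3) = completion − arrival = 15 − 8 = 7

7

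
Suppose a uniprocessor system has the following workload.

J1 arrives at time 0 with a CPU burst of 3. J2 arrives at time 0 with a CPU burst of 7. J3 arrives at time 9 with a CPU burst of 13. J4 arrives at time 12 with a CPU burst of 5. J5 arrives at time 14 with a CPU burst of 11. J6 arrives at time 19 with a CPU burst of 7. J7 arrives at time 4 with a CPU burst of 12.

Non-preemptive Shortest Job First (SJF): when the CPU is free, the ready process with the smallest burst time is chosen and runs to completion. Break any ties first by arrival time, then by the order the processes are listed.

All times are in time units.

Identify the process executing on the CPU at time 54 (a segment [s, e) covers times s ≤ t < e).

Schedule: | J1 0-3 | J2 3-10 | J7 10-22 | J4 22-27 | J6 27-34 | J5 34-45 | J3 45-58 |
Completion: J1=3  J2=10  J3=58  J4=27  J5=45  J6=34  J7=22

J3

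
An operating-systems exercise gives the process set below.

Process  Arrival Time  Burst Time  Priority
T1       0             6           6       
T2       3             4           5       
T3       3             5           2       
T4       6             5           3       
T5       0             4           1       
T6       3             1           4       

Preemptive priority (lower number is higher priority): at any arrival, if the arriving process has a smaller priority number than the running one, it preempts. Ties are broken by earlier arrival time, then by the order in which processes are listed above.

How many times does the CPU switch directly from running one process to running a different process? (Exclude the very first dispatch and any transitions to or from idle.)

Schedule: | T5 0-4 | T3 4-9 | T4 9-14 | T6 14-15 | T2 15-19 | T1 19-25 |
Completion: T1=25  T2=19  T3=9  T4=14  T5=4  T6=15

5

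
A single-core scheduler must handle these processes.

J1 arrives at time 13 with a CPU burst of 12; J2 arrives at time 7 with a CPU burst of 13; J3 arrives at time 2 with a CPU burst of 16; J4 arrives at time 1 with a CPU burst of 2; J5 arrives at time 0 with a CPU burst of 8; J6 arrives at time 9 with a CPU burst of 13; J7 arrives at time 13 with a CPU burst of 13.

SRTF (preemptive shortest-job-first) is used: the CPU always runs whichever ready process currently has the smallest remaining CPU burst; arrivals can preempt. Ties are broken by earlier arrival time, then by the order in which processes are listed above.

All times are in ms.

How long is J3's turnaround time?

75

Schedule: | J5 0-1 | J4 1-3 | J5 3-10 | J2 10-23 | J1 23-35 | J6 35-48 | J7 48-61 | J3 61-77 |
Completion: J1=35  J2=23  J3=77  J4=3  J5=10  J6=48  J7=61
Turnaround(J3) = completion − arrival = 77 − 2 = 75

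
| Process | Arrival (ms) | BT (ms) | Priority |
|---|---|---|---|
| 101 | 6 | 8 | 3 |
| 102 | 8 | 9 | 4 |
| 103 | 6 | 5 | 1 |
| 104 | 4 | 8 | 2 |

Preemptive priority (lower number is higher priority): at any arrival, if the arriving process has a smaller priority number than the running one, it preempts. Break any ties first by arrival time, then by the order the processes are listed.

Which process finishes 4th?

Gantt: | idle 0-4 | 104 4-6 | 103 6-11 | 104 11-17 | 101 17-25 | 102 25-34 |
Completion: 101=25  102=34  103=11  104=17
Turnaround (C−A): 101=19  102=26  103=5  104=13
Finish order: 103 → 104 → 101 → 102

102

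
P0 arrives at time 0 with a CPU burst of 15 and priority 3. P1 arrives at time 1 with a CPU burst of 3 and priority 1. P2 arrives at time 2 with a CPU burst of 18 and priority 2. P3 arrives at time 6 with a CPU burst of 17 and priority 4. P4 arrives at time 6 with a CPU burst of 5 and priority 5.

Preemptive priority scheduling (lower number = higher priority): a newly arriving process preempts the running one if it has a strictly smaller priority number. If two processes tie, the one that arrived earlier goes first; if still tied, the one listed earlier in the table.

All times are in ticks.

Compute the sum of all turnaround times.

158

Timeline: | P0 0-1 | P1 1-4 | P2 4-22 | P0 22-36 | P3 36-53 | P4 53-58 |
Completion: P0=36  P1=4  P2=22  P3=53  P4=58
Turnaround (C−A): P0=36  P1=3  P2=20  P3=47  P4=52
Turnaround = completion − arrival: P0=36, P1=3, P2=20, P3=47, P4=52
Total turnaround = 36 + 3 + 20 + 47 + 52 = 158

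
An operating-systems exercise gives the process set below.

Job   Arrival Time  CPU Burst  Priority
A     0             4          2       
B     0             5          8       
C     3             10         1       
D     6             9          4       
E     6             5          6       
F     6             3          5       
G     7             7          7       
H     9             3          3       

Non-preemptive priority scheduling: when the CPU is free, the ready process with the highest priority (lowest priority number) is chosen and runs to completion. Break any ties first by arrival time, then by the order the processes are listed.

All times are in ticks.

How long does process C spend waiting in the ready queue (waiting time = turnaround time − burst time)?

1

Schedule: | A 0-4 | C 4-14 | H 14-17 | D 17-26 | F 26-29 | E 29-34 | G 34-41 | B 41-46 |
Completion: A=4  B=46  C=14  D=26  E=34  F=29  G=41  H=17
Turnaround (C−A): A=4  B=46  C=11  D=20  E=28  F=23  G=34  H=8
Waiting(C) = turnaround − burst = 11 − 10 = 1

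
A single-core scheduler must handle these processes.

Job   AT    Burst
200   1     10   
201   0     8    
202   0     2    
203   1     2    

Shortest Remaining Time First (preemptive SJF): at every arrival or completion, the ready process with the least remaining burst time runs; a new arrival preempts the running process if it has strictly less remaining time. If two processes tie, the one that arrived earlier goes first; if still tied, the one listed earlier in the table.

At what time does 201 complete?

12

Schedule: | 202 0-2 | 203 2-4 | 201 4-12 | 200 12-22 |
Completion: 200=22  201=12  202=2  203=4
Turnaround (C−A): 200=21  201=12  202=2  203=3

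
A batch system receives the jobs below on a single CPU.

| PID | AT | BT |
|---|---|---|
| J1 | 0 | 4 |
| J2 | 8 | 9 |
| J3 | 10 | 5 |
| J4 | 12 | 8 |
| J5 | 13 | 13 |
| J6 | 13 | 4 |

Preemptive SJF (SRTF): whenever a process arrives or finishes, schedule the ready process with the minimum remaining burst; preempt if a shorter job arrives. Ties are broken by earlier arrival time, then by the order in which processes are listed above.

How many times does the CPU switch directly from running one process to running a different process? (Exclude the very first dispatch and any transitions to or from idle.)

5

Schedule: | J1 0-4 | idle 4-8 | J2 8-10 | J3 10-15 | J6 15-19 | J2 19-26 | J4 26-34 | J5 34-47 |
Completion: J1=4  J2=26  J3=15  J4=34  J5=47  J6=19
Turnaround (C−A): J1=4  J2=18  J3=5  J4=22  J5=34  J6=6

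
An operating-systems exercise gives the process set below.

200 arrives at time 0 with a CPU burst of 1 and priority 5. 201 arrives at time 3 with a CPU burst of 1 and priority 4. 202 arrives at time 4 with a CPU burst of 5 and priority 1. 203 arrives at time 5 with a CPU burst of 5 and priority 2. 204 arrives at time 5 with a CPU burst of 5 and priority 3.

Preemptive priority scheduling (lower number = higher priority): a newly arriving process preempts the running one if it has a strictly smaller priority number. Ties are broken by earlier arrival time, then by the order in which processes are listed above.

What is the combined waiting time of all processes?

13

Timeline: | 200 0-1 | idle 1-3 | 201 3-4 | 202 4-9 | 203 9-14 | 204 14-19 |
Completion: 200=1  201=4  202=9  203=14  204=19
Turnaround (C−A): 200=1  201=1  202=5  203=9  204=14
Waiting = turnaround − burst: 200=0, 201=0, 202=0, 203=4, 204=9
Total waiting = 0 + 0 + 0 + 4 + 9 = 13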